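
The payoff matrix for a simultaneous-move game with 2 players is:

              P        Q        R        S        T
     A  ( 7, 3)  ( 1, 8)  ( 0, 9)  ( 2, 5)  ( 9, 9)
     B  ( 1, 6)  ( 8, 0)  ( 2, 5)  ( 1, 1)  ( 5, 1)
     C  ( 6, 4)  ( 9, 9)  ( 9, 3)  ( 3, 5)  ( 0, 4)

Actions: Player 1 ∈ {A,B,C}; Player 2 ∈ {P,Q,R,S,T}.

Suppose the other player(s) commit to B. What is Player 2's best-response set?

P2 best: {P}

u_2(P vs B) = 6
u_2(Q vs B) = 0
u_2(R vs B) = 5
u_2(S vs B) = 1
u_2(T vs B) = 1
max payoff 6 at {P}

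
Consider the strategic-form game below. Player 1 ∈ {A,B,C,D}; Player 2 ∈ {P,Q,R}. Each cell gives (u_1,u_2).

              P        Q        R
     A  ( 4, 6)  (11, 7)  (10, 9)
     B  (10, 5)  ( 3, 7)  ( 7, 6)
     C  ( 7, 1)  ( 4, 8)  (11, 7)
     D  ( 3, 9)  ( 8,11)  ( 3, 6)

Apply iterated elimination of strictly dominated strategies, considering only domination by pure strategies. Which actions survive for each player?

P1 drop D (A beats it: P:4>3 Q:11>8 R:10>3)
P2 drop P (Q beats it: A:7>6 B:7>5 C:8>1)
P1 drop B (A beats it: Q:11>3 R:10>7)
P1→{A,C} P2→{Q,R}

IESDS → P1:{A,C} P2:{Q,R}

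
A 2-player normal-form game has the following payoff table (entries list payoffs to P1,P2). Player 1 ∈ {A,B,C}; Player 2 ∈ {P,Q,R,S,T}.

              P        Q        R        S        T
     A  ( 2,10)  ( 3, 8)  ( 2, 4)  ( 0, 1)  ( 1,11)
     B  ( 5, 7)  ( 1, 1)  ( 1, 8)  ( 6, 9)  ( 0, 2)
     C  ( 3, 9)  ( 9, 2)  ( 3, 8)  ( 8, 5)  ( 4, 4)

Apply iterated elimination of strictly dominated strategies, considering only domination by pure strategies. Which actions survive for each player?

P1 drop A (C beats it: P:3>2 Q:9>3 R:3>2 S:8>0 T:4>1)
P2 drop Q (P beats it: B:7>1 C:9>2)
P2 drop T (P beats it: B:7>2 C:9>4)
P1→{B,C} P2→{P,R,S}

Remaining: P1:{B,C} P2:{P,R,S}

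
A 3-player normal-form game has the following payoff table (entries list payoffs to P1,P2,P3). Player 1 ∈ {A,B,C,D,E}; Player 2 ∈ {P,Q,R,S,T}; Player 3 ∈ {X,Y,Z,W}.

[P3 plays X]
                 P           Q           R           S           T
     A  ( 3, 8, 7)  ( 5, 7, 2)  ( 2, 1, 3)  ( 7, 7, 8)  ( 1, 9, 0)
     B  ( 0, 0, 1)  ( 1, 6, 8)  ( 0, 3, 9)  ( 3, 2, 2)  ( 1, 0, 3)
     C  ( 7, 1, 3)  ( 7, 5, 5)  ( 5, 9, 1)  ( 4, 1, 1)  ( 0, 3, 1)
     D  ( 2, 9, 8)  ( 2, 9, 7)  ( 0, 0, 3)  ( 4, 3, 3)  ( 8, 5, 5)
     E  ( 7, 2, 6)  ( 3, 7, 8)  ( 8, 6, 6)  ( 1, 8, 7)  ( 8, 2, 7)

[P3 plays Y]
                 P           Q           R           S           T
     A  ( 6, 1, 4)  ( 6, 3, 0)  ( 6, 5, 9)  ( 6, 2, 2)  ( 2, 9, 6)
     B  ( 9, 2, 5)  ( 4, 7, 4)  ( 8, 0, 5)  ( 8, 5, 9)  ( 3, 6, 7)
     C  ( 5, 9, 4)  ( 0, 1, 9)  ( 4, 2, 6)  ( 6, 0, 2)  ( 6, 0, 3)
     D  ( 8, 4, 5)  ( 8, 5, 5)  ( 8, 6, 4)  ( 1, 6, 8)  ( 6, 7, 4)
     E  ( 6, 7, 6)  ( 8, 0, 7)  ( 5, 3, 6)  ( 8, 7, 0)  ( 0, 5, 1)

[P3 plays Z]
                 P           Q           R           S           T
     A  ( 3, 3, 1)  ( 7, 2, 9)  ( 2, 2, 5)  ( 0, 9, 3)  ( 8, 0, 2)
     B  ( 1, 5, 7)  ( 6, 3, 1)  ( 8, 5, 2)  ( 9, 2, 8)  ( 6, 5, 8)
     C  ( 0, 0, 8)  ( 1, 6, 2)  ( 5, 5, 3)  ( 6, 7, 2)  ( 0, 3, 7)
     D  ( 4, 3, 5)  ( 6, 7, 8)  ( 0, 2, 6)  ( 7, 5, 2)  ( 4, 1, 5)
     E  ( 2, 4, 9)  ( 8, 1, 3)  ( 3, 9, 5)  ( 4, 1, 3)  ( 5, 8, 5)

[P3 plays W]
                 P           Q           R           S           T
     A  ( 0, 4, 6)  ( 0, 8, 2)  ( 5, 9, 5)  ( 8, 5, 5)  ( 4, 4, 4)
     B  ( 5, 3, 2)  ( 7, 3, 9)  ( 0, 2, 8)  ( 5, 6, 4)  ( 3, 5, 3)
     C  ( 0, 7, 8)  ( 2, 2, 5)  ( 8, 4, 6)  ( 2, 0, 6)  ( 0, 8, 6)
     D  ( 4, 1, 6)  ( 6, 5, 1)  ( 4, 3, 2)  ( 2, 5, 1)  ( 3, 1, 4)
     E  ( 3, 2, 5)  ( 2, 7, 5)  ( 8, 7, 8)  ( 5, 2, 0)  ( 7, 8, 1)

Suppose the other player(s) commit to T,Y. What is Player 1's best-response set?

BR_1 = {C,D}

u_1(A vs T,Y) = 2
u_1(B vs T,Y) = 3
u_1(C vs T,Y) = 6
u_1(D vs T,Y) = 6
u_1(E vs T,Y) = 0
max payoff 6 at {C,D}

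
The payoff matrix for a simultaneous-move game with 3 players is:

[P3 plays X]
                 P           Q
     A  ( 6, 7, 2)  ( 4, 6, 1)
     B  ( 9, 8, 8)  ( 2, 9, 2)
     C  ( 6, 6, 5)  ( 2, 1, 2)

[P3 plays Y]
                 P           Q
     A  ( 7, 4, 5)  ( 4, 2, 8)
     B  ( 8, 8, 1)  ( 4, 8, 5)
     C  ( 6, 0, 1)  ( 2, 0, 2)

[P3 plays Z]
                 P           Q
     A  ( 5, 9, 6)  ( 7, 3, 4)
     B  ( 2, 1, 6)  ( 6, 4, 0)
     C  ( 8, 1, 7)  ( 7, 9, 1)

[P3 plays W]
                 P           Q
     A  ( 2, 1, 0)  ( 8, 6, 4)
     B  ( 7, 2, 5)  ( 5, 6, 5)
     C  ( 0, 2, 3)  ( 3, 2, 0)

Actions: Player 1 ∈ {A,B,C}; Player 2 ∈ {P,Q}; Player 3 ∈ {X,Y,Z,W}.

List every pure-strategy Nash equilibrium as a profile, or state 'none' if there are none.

NE set: (B,Q,Y)

(A,P,X): not NE [P1→B gives 9>6; P3→Z gives 6>2]
(A,P,Y): not NE [P1→B gives 8>7; P3→Z gives 6>5]
(A,P,Z): not NE [P1→C gives 8>5]
(A,P,W): not NE [P1→B gives 7>2; P2→Q gives 6>1; P3→Z gives 6>0]
(A,Q,X): not NE [P2→P gives 7>6; P3→Y gives 8>1]
(A,Q,Y): not NE [P2→P gives 4>2]
(A,Q,Z): not NE [P2→P gives 9>3; P3→Y gives 8>4]
(A,Q,W): not NE [P3→Y gives 8>4]
(B,P,X): not NE [P2→Q gives 9>8]
(B,P,Y): not NE [P3→X gives 8>1]
(B,P,Z): not NE [P1→C gives 8>2; P2→Q gives 4>1; P3→X gives 8>6]
(B,P,W): not NE [P2→Q gives 6>2; P3→X gives 8>5]
(B,Q,X): not NE [P1→A gives 4>2; P3→W gives 5>2]
(B,Q,Y): NE
(B,Q,Z): not NE [P1→C gives 7>6; P3→W gives 5>0]
(B,Q,W): not NE [P1→A gives 8>5]
(C,P,X): not NE [P1→B gives 9>6; P3→Z gives 7>5]
(C,P,Y): not NE [P1→B gives 8>6; P3→Z gives 7>1]
(C,P,Z): not NE [P2→Q gives 9>1]
(C,P,W): not NE [P1→B gives 7>0; P3→Z gives 7>3]
(C,Q,X): not NE [P1→A gives 4>2; P2→P gives 6>1]
(C,Q,Y): not NE [P1→B gives 4>2]
(C,Q,Z): not NE [P3→Y gives 2>1]
(C,Q,W): not NE [P1→A gives 8>3; P3→Y gives 2>0]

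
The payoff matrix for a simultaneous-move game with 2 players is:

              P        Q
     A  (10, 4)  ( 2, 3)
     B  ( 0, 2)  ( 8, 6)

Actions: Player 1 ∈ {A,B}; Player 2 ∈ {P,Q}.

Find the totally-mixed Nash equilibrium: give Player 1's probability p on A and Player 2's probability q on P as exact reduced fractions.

P1 indiff ⇒ q·10+(1-q)·2 = q·0+(1-q)·8 ⇒ q(10) = (1-q)(6) ⇒ q = 3/8
P2 indiff ⇒ p·4+(1-p)·2 = p·3+(1-p)·6 ⇒ p(1) = (1-p)(4) ⇒ p = 4/5

P1 mixes 4/5 on A; P2 mixes 3/8 on P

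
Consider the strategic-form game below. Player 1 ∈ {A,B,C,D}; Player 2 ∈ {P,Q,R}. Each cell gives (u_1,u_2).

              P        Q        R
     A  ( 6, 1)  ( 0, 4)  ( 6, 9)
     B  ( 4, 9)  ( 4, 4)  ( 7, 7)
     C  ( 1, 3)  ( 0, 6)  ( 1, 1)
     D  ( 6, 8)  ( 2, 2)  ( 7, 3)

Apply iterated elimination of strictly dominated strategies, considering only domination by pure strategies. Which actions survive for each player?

P1 drop C (B beats it: P:4>1 Q:4>0 R:7>1)
P2 drop Q (R beats it: A:9>4 B:7>4 D:3>2)
P1→{A,B,D} P2→{P,R}

IESDS → P1:{A,B,D} P2:{P,R}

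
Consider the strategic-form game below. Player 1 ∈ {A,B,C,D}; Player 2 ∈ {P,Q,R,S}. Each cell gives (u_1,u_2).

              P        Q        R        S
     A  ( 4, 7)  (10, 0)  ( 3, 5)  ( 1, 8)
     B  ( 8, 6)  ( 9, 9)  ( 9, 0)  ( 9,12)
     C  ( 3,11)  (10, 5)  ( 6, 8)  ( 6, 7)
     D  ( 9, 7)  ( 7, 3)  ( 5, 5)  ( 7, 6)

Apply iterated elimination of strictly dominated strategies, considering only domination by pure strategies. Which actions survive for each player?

Remaining: P1:{B,D} P2:{P,S}

P2 drop Q (S beats it: A:8>0 B:12>9 C:7>5 D:6>3)
P1 drop A (B beats it: P:8>4 R:9>3 S:9>1)
P1 drop C (B beats it: P:8>3 R:9>6 S:9>6)
P2 drop R (P beats it: B:6>0 D:7>5)
P1→{B,D} P2→{P,S}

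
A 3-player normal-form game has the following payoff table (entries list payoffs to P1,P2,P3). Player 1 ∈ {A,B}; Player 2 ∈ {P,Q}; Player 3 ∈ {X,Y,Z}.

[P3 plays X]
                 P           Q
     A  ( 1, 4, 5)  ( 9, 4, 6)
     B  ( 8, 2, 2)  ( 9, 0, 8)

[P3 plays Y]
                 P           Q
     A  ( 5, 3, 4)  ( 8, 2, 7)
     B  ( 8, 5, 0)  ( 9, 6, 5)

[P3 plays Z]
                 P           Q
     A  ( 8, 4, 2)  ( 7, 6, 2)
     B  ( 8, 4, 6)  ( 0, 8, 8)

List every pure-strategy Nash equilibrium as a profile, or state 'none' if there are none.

(A,P,X): not NE [P1→B gives 8>1]
(A,P,Y): not NE [P1→B gives 8>5; P3→X gives 5>4]
(A,P,Z): not NE [P2→Q gives 6>4; P3→X gives 5>2]
(A,Q,X): not NE [P3→Y gives 7>6]
(A,Q,Y): not NE [P1→B gives 9>8; P2→P gives 3>2]
(A,Q,Z): not NE [P3→Y gives 7>2]
(B,P,X): not NE [P3→Z gives 6>2]
(B,P,Y): not NE [P2→Q gives 6>5; P3→Z gives 6>0]
(B,P,Z): not NE [P2→Q gives 8>4]
(B,Q,X): not NE [P2→P gives 2>0]
(B,Q,Y): not NE [P3→Z gives 8>5]
(B,Q,Z): not NE [P1→A gives 7>0]

No pure NE.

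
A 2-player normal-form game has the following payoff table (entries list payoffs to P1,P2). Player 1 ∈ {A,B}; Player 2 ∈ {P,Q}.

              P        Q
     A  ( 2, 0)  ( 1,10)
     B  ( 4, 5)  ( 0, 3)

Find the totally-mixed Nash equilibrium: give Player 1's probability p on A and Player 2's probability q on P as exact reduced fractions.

p=1/6, q=1/3

P1 indiff ⇒ q·2+(1-q)·1 = q·4+(1-q)·0 ⇒ q(-2) = (1-q)(-1) ⇒ q = 1/3
P2 indiff ⇒ p·0+(1-p)·5 = p·10+(1-p)·3 ⇒ p(-10) = (1-p)(-2) ⇒ p = 1/6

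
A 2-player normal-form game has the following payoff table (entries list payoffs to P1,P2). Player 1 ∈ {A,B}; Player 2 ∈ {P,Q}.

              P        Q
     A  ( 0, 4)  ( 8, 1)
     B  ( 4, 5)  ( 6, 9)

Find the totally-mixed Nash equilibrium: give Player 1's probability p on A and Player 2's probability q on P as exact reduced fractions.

P1 indiff ⇒ q·0+(1-q)·8 = q·4+(1-q)·6 ⇒ q(-4) = (1-q)(-2) ⇒ q = 1/3
P2 indiff ⇒ p·4+(1-p)·5 = p·1+(1-p)·9 ⇒ p(3) = (1-p)(4) ⇒ p = 4/7

P1 mixes 4/7 on A; P2 mixes 1/3 on P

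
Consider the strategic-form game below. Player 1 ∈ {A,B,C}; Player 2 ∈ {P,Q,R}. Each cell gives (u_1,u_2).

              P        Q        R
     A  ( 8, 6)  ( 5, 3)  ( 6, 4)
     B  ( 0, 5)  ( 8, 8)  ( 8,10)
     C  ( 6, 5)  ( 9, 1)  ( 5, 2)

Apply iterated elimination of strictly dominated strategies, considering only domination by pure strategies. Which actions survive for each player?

Survivors P1:{A,B} P2:{P,R}

P2 drop Q (R beats it: A:4>3 B:10>8 C:2>1)
P1 drop C (A beats it: P:8>6 R:6>5)
P1→{A,B} P2→{P,R}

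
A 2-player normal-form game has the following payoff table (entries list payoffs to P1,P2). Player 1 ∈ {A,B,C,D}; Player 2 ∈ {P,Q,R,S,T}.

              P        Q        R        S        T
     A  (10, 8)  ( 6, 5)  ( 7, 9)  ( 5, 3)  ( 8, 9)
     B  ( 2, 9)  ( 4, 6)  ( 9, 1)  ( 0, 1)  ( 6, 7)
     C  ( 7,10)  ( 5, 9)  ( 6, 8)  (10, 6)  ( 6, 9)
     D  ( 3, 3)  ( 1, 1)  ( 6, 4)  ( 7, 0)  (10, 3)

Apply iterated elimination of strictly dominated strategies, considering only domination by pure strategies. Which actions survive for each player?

P2 drop Q (P beats it: A:8>5 B:9>6 C:10>9 D:3>1)
P2 drop S (P beats it: A:8>3 B:9>1 C:10>6 D:3>0)
P1 drop C (A beats it: P:10>7 R:7>6 T:8>6)
P1→{A,B,D} P2→{P,R,T}

Survivors P1:{A,B,D} P2:{P,R,T}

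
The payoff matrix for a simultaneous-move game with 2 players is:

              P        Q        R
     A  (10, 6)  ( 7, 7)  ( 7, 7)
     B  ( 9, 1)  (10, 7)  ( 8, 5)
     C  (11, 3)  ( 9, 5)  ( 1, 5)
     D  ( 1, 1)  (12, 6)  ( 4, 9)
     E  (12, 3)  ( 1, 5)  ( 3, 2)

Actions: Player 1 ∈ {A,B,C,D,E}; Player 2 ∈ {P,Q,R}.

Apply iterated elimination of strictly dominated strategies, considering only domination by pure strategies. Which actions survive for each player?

P2 drop P (Q beats it: A:7>6 B:7>1 C:5>3 D:6>1 E:5>3)
P1 drop A (B beats it: Q:10>7 R:8>7)
P1 drop C (B beats it: Q:10>9 R:8>1)
P1 drop E (B beats it: Q:10>1 R:8>3)
P1→{B,D} P2→{Q,R}

Survivors P1:{B,D} P2:{Q,R}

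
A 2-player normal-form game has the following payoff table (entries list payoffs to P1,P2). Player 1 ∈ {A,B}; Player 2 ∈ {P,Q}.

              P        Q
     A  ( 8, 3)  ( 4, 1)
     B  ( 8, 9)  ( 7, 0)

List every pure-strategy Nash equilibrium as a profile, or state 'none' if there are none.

Nash profiles: (A,P), (B,P)

(A,P): NE
(A,Q): not NE [P1→B gives 7>4; P2→P gives 3>1]
(B,P): NE
(B,Q): not NE [P2→P gives 9>0]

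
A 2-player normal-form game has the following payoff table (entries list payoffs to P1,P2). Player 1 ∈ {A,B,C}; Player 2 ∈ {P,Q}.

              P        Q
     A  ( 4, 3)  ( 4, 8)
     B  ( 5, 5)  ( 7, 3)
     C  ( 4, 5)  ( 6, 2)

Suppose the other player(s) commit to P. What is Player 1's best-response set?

u_1(A vs P) = 4
u_1(B vs P) = 5
u_1(C vs P) = 4
max payoff 5 at {B}

argmax u_1 = {B}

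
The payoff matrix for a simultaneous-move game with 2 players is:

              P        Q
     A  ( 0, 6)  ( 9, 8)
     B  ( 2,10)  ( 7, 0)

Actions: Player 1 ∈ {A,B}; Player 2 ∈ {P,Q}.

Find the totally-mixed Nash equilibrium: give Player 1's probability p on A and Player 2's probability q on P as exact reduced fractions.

P1 indiff ⇒ q·0+(1-q)·9 = q·2+(1-q)·7 ⇒ q(-2) = (1-q)(-2) ⇒ q = 1/2
P2 indiff ⇒ p·6+(1-p)·10 = p·8+(1-p)·0 ⇒ p(-2) = (1-p)(-10) ⇒ p = 5/6

p=5/6, q=1/2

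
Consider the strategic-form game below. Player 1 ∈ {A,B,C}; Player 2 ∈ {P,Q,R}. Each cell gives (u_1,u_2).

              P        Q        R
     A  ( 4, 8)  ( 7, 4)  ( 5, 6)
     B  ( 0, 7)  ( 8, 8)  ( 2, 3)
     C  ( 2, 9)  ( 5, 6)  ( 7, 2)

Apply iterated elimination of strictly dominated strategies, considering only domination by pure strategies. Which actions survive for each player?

P2 drop R (P beats it: A:8>6 B:7>3 C:9>2)
P1 drop C (A beats it: P:4>2 Q:7>5)
P1→{A,B} P2→{P,Q}

IESDS → P1:{A,B} P2:{P,Q}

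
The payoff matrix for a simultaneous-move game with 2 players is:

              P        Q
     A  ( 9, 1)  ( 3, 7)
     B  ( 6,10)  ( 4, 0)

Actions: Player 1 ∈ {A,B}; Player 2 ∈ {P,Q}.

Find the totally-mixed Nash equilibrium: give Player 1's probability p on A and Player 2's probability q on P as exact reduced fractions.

P1 indiff ⇒ q·9+(1-q)·3 = q·6+(1-q)·4 ⇒ q(3) = (1-q)(1) ⇒ q = 1/4
P2 indiff ⇒ p·1+(1-p)·10 = p·7+(1-p)·0 ⇒ p(-6) = (1-p)(-10) ⇒ p = 5/8

p=5/8, q=1/4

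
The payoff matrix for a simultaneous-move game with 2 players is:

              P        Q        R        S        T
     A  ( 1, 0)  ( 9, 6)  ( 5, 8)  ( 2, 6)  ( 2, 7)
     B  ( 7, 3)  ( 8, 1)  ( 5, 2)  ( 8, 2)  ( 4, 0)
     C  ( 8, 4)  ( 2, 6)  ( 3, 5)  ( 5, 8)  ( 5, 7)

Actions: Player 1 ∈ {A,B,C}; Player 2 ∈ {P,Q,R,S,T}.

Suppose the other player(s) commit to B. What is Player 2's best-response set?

P2 best: {P}

u_2(P vs B) = 3
u_2(Q vs B) = 1
u_2(R vs B) = 2
u_2(S vs B) = 2
u_2(T vs B) = 0
max payoff 3 at {P}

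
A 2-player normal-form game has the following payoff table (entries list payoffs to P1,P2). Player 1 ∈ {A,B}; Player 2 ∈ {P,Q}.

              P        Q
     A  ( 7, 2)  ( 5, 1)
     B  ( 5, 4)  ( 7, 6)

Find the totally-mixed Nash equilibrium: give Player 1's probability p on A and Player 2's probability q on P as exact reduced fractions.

P1 indiff ⇒ q·7+(1-q)·5 = q·5+(1-q)·7 ⇒ q(2) = (1-q)(2) ⇒ q = 1/2
P2 indiff ⇒ p·2+(1-p)·4 = p·1+(1-p)·6 ⇒ p(1) = (1-p)(2) ⇒ p = 2/3

p=2/3, q=1/2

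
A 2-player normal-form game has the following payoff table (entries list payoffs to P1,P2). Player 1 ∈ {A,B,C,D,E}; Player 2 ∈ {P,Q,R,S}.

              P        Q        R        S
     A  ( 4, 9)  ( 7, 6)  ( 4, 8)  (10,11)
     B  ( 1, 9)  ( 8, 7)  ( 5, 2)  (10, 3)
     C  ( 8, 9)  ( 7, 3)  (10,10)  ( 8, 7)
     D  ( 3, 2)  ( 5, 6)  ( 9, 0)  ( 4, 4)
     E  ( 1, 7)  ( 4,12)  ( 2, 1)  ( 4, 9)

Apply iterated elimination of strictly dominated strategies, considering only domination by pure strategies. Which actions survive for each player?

Survivors P1:{A,B,C} P2:{P,R,S}

P1 drop D (C beats it: P:8>3 Q:7>5 R:10>9 S:8>4)
P1 drop E (A beats it: P:4>1 Q:7>4 R:4>2 S:10>4)
P2 drop Q (P beats it: A:9>6 B:9>7 C:9>3)
P1→{A,B,C} P2→{P,R,S}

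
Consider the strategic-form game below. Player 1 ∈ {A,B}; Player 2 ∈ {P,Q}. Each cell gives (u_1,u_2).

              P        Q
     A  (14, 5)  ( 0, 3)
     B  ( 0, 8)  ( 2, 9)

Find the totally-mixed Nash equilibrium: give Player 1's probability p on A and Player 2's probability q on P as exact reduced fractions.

P1 indiff ⇒ q·14+(1-q)·0 = q·0+(1-q)·2 ⇒ q(14) = (1-q)(2) ⇒ q = 1/8
P2 indiff ⇒ p·5+(1-p)·8 = p·3+(1-p)·9 ⇒ p(2) = (1-p)(1) ⇒ p = 1/3

(p,q) = (1/3, 1/8)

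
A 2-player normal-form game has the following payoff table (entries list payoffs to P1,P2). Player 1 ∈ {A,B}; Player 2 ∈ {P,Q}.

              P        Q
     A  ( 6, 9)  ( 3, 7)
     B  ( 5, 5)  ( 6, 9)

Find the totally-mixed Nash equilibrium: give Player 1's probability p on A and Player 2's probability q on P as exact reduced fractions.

(p,q) = (2/3, 3/4)

P1 indiff ⇒ q·6+(1-q)·3 = q·5+(1-q)·6 ⇒ q(1) = (1-q)(3) ⇒ q = 3/4
P2 indiff ⇒ p·9+(1-p)·5 = p·7+(1-p)·9 ⇒ p(2) = (1-p)(4) ⇒ p = 2/3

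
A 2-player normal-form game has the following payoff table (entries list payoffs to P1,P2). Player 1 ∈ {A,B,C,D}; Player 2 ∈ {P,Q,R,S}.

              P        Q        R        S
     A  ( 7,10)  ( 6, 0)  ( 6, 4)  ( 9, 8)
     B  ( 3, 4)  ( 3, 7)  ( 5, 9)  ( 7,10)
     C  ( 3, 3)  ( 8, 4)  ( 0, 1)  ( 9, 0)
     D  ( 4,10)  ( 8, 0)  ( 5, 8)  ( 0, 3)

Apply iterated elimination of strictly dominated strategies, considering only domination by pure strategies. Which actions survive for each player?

IESDS → P1:{A,C,D} P2:{P,Q}

P1 drop B (A beats it: P:7>3 Q:6>3 R:6>5 S:9>7)
P2 drop R (P beats it: A:10>4 C:3>1 D:10>8)
P2 drop S (P beats it: A:10>8 C:3>0 D:10>3)
P1→{A,C,D} P2→{P,Q}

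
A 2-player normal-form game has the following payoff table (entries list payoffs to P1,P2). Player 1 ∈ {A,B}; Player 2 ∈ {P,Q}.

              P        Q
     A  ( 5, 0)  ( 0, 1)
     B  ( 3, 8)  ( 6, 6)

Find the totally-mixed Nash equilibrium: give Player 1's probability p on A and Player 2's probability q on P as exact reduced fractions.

P1 indiff ⇒ q·5+(1-q)·0 = q·3+(1-q)·6 ⇒ q(2) = (1-q)(6) ⇒ q = 3/4
P2 indiff ⇒ p·0+(1-p)·8 = p·1+(1-p)·6 ⇒ p(-1) = (1-p)(-2) ⇒ p = 2/3

(p,q) = (2/3, 3/4)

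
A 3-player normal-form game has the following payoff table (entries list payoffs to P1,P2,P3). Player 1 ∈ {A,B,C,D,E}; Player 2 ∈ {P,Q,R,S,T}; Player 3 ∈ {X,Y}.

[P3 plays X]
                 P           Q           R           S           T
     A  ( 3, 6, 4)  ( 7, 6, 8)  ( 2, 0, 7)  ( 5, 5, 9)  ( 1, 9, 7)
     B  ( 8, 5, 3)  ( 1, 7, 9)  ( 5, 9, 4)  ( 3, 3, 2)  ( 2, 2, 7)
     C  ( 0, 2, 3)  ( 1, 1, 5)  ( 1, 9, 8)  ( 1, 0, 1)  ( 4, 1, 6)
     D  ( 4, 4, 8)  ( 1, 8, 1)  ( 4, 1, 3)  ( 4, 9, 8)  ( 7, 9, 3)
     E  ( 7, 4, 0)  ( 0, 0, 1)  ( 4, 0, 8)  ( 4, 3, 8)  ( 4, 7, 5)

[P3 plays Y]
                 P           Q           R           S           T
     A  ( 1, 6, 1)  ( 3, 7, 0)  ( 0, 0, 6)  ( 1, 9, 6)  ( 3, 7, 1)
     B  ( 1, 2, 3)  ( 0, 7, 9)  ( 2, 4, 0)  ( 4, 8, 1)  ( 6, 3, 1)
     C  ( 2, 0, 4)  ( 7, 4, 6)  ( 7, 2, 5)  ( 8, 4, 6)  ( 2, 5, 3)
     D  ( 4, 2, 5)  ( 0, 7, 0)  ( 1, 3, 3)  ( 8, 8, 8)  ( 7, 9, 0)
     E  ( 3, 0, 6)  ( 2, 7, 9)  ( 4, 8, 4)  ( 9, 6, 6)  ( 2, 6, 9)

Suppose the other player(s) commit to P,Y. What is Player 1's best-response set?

BR_1 = {D}

u_1(A vs P,Y) = 1
u_1(B vs P,Y) = 1
u_1(C vs P,Y) = 2
u_1(D vs P,Y) = 4
u_1(E vs P,Y) = 3
max payoff 4 at {D}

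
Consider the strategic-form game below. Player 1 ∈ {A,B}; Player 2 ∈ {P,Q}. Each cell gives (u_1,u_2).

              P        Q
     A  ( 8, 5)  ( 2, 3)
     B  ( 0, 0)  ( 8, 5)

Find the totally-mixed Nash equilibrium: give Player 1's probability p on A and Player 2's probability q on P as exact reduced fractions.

p=5/7, q=3/7

P1 indiff ⇒ q·8+(1-q)·2 = q·0+(1-q)·8 ⇒ q(8) = (1-q)(6) ⇒ q = 3/7
P2 indiff ⇒ p·5+(1-p)·0 = p·3+(1-p)·5 ⇒ p(2) = (1-p)(5) ⇒ p = 5/7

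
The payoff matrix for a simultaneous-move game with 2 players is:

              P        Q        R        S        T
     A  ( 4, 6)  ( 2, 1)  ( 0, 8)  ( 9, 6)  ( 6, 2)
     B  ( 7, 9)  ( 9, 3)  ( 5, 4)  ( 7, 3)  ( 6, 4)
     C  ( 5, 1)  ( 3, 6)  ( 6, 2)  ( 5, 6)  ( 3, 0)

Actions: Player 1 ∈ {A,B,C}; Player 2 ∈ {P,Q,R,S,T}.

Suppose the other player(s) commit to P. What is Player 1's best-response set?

u_1(A vs P) = 4
u_1(B vs P) = 7
u_1(C vs P) = 5
max payoff 7 at {B}

P1 best: {B}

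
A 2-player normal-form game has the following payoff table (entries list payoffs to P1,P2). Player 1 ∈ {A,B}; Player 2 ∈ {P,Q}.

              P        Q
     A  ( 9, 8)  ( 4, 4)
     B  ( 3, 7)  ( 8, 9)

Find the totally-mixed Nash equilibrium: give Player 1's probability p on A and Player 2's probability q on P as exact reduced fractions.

p=1/3, q=2/5

P1 indiff ⇒ q·9+(1-q)·4 = q·3+(1-q)·8 ⇒ q(6) = (1-q)(4) ⇒ q = 2/5
P2 indiff ⇒ p·8+(1-p)·7 = p·4+(1-p)·9 ⇒ p(4) = (1-p)(2) ⇒ p = 1/3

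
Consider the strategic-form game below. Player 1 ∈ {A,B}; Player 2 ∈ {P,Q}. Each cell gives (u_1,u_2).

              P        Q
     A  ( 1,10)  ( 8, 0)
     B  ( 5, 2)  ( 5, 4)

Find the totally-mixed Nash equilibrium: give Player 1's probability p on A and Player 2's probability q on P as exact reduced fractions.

P1 indiff ⇒ q·1+(1-q)·8 = q·5+(1-q)·5 ⇒ q(-4) = (1-q)(-3) ⇒ q = 3/7
P2 indiff ⇒ p·10+(1-p)·2 = p·0+(1-p)·4 ⇒ p(10) = (1-p)(2) ⇒ p = 1/6

p=1/6, q=3/7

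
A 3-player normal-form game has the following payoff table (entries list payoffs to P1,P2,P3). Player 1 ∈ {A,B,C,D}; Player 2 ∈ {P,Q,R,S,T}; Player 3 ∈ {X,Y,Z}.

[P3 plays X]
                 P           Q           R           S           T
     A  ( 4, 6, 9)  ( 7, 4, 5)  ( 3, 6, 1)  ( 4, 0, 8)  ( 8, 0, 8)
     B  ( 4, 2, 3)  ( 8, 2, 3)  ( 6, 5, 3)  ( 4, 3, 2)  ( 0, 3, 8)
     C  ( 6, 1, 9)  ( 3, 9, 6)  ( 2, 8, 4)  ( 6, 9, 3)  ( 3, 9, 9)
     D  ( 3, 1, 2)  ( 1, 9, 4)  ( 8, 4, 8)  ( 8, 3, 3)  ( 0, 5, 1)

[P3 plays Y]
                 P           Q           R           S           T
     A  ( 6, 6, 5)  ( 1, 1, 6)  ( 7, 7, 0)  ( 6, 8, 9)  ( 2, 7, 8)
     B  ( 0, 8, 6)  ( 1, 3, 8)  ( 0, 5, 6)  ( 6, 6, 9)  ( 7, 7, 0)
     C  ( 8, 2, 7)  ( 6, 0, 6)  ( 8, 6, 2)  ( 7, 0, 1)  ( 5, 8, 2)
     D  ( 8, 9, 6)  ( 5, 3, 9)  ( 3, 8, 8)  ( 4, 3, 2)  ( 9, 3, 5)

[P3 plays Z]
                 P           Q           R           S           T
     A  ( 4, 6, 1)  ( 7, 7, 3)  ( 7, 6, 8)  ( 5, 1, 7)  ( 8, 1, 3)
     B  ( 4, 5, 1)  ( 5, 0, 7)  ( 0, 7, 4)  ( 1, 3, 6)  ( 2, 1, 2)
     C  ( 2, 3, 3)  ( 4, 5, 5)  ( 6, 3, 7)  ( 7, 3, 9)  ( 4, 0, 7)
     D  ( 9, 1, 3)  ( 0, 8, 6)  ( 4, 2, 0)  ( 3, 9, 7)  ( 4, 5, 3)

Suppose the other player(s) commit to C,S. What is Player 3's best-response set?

P3 best: {Z}

u_3(X vs C,S) = 3
u_3(Y vs C,S) = 1
u_3(Z vs C,S) = 9
max payoff 9 at {Z}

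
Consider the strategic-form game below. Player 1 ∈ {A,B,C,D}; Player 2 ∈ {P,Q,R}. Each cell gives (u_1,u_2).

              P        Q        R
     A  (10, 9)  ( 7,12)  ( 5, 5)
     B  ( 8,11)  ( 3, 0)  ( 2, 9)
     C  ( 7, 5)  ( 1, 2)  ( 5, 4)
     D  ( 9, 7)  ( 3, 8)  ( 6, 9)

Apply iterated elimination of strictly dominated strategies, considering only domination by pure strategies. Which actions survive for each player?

Survivors P1:{A,D} P2:{Q,R}

P1 drop B (A beats it: P:10>8 Q:7>3 R:5>2)
P1 drop C (D beats it: P:9>7 Q:3>1 R:6>5)
P2 drop P (Q beats it: A:12>9 D:8>7)
P1→{A,D} P2→{Q,R}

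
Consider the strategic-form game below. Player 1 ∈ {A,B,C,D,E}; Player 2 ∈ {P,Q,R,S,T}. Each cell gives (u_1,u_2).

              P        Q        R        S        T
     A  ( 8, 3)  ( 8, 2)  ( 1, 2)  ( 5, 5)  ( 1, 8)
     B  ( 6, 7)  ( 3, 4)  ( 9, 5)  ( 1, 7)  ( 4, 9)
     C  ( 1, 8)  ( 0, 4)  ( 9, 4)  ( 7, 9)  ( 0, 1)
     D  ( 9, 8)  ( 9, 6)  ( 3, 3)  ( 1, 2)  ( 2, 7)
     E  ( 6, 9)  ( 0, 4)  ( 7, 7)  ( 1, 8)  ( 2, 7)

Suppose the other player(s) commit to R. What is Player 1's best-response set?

P1 best: {B,C}

u_1(A vs R) = 1
u_1(B vs R) = 9
u_1(C vs R) = 9
u_1(D vs R) = 3
u_1(E vs R) = 7
max payoff 9 at {B,C}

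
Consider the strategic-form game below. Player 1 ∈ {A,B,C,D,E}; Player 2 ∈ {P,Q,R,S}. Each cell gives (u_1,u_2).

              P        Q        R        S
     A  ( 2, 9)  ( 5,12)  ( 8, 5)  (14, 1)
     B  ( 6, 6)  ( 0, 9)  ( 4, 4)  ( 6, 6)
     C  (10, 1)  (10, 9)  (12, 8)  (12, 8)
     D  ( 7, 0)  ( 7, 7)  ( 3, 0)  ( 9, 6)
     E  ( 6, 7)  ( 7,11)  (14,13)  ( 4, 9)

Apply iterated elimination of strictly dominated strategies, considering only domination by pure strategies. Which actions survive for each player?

Survivors P1:{C,E} P2:{Q,R}

P1 drop B (C beats it: P:10>6 Q:10>0 R:12>4 S:12>6)
P1 drop D (C beats it: P:10>7 Q:10>7 R:12>3 S:12>9)
P2 drop P (Q beats it: A:12>9 C:9>1 E:11>7)
P2 drop S (Q beats it: A:12>1 C:9>8 E:11>9)
P1 drop A (C beats it: Q:10>5 R:12>8)
P1→{C,E} P2→{Q,R}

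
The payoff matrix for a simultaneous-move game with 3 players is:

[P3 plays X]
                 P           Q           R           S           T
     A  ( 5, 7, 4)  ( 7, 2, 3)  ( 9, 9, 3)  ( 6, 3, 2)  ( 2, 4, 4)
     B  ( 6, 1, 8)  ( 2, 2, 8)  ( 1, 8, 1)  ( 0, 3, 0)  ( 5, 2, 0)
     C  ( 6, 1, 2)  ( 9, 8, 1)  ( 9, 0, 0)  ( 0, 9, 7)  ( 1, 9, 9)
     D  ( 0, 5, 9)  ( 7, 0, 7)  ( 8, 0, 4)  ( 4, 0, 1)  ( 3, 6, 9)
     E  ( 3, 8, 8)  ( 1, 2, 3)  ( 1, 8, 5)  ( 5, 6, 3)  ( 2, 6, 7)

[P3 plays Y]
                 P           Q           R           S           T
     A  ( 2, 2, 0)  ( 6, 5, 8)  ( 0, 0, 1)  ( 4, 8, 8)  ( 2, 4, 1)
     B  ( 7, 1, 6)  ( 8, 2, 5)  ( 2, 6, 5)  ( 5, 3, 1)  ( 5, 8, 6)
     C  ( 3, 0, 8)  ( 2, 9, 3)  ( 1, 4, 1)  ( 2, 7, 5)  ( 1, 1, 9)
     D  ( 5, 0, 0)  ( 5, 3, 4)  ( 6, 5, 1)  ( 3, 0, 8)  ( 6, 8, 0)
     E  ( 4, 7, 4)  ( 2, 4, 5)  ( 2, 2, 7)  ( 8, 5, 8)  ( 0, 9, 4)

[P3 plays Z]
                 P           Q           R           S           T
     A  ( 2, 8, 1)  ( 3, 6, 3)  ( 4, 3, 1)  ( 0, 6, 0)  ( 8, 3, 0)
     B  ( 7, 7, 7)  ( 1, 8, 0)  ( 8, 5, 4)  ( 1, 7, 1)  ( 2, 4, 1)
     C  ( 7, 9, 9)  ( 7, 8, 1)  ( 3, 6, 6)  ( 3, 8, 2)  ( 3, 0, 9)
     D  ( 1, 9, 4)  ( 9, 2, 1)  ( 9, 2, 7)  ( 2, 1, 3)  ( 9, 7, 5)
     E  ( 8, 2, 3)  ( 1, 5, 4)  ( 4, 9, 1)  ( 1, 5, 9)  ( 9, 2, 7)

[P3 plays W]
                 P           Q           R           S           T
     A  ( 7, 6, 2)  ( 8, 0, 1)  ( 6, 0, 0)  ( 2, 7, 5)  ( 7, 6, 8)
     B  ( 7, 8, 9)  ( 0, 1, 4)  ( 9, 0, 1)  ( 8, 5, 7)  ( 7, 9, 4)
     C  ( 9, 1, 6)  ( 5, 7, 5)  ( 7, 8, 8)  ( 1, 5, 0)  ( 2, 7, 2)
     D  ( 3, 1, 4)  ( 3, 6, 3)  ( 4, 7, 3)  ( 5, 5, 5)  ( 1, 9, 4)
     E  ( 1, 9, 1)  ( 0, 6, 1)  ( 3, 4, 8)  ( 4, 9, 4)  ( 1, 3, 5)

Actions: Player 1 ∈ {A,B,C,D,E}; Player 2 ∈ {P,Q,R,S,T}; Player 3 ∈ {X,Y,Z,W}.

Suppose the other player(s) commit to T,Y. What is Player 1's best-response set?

P1 best: {D}

u_1(A vs T,Y) = 2
u_1(B vs T,Y) = 5
u_1(C vs T,Y) = 1
u_1(D vs T,Y) = 6
u_1(E vs T,Y) = 0
max payoff 6 at {D}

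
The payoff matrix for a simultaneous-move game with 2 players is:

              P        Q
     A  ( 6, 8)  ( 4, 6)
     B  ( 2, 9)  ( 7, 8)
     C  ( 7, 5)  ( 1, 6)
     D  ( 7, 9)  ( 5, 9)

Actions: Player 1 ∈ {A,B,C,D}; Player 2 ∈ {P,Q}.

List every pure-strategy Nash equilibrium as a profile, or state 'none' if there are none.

(A,P): not NE [P1→D gives 7>6]
(A,Q): not NE [P1→B gives 7>4; P2→P gives 8>6]
(B,P): not NE [P1→D gives 7>2]
(B,Q): not NE [P2→P gives 9>8]
(C,P): not NE [P2→Q gives 6>5]
(C,Q): not NE [P1→B gives 7>1]
(D,P): NE
(D,Q): not NE [P1→B gives 7>5]

Nash profiles: (D,P)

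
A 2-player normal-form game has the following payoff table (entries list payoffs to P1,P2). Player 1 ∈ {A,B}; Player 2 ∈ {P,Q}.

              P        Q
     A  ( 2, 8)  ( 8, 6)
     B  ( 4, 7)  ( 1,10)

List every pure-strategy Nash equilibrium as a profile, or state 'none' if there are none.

Equilibria: none

(A,P): not NE [P1→B gives 4>2]
(A,Q): not NE [P2→P gives 8>6]
(B,P): not NE [P2→Q gives 10>7]
(B,Q): not NE [P1→A gives 8>1]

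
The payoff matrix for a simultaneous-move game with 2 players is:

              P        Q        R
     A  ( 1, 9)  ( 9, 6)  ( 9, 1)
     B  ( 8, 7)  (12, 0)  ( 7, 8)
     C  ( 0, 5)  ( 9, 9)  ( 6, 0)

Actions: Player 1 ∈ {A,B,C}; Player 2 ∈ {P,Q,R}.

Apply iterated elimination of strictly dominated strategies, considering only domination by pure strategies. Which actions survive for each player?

IESDS → P1:{A,B} P2:{P,R}

P1 drop C (B beats it: P:8>0 Q:12>9 R:7>6)
P2 drop Q (P beats it: A:9>6 B:7>0)
P1→{A,B} P2→{P,R}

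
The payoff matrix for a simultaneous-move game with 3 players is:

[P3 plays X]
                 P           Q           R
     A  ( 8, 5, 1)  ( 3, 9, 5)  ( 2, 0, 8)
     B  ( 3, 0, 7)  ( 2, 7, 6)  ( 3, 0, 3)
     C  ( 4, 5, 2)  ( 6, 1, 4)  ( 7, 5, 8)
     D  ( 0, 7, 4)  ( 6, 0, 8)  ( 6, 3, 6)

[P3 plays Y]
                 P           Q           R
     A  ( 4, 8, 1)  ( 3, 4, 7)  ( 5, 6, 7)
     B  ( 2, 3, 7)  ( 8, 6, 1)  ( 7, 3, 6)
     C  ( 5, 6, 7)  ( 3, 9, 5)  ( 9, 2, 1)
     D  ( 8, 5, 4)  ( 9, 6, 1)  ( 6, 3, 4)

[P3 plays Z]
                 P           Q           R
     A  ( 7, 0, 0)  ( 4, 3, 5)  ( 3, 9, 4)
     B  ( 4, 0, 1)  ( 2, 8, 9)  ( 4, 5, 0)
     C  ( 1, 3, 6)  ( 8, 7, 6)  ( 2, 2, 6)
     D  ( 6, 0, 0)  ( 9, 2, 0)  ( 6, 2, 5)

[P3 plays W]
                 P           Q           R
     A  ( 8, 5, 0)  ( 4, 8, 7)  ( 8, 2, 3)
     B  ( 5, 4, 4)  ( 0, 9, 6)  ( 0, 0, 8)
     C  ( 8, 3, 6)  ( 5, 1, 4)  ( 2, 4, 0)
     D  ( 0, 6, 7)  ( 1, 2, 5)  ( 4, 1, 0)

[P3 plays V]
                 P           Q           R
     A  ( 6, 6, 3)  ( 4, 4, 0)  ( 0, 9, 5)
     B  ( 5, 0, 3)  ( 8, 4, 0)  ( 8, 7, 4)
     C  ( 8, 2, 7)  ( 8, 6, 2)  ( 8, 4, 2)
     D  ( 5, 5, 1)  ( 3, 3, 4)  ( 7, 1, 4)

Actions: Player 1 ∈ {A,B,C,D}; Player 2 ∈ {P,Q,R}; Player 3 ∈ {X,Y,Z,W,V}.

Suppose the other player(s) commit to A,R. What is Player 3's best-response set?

P3 best: {X}

u_3(X vs A,R) = 8
u_3(Y vs A,R) = 7
u_3(Z vs A,R) = 4
u_3(W vs A,R) = 3
u_3(V vs A,R) = 5
max payoff 8 at {X}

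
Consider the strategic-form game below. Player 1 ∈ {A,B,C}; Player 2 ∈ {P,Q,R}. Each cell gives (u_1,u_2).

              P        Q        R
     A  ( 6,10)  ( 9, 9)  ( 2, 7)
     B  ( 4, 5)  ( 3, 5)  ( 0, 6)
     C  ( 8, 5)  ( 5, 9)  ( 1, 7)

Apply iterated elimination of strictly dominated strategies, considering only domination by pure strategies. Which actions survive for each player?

Survivors P1:{A,C} P2:{P,Q}

P1 drop B (A beats it: P:6>4 Q:9>3 R:2>0)
P2 drop R (Q beats it: A:9>7 C:9>7)
P1→{A,C} P2→{P,Q}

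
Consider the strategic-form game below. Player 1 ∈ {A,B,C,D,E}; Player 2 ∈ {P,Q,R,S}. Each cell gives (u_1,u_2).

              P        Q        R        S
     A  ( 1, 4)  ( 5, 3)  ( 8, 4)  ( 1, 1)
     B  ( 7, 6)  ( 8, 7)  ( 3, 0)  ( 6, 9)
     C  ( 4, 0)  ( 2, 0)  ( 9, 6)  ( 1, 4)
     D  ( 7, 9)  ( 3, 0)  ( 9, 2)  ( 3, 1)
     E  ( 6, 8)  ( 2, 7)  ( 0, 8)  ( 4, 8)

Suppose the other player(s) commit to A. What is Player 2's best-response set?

u_2(P vs A) = 4
u_2(Q vs A) = 3
u_2(R vs A) = 4
u_2(S vs A) = 1
max payoff 4 at {P,R}

argmax u_2 = {P,R}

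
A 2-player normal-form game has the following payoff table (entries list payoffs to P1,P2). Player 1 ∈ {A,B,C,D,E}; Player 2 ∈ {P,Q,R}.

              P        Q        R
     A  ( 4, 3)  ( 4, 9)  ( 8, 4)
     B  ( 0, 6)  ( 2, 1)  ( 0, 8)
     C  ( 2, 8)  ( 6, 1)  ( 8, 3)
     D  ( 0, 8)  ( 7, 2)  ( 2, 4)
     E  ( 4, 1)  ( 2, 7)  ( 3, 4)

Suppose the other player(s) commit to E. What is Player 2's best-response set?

BR_2 = {Q}

u_2(P vs E) = 1
u_2(Q vs E) = 7
u_2(R vs E) = 4
max payoff 7 at {Q}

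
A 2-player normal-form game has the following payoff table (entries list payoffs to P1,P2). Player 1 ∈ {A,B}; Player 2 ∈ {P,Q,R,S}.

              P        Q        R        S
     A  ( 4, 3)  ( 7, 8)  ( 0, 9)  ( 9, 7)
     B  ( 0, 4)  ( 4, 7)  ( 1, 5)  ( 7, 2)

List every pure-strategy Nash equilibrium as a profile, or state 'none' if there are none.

PSNE: ∅

(A,P): not NE [P2→R gives 9>3]
(A,Q): not NE [P2→R gives 9>8]
(A,R): not NE [P1→B gives 1>0]
(A,S): not NE [P2→R gives 9>7]
(B,P): not NE [P1→A gives 4>0; P2→Q gives 7>4]
(B,Q): not NE [P1→A gives 7>4]
(B,R): not NE [P2→Q gives 7>5]
(B,S): not NE [P1→A gives 9>7; P2→Q gives 7>2]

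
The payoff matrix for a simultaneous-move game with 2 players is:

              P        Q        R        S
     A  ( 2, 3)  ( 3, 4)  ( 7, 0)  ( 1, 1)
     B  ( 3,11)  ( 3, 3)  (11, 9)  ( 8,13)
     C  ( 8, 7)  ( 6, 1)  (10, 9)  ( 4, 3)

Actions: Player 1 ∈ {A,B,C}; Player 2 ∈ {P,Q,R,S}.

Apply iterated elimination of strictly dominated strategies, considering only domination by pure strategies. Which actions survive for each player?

P1 drop A (C beats it: P:8>2 Q:6>3 R:10>7 S:4>1)
P2 drop Q (P beats it: B:11>3 C:7>1)
P1→{B,C} P2→{P,R,S}

Remaining: P1:{B,C} P2:{P,R,S}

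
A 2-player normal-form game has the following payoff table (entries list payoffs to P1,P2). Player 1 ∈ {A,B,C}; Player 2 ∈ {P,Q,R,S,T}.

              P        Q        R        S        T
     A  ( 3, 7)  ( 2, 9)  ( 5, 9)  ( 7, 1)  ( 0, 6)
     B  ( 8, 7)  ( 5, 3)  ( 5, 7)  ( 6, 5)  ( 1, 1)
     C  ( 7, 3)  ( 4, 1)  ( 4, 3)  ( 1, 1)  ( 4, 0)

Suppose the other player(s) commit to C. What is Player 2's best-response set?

u_2(P vs C) = 3
u_2(Q vs C) = 1
u_2(R vs C) = 3
u_2(S vs C) = 1
u_2(T vs C) = 0
max payoff 3 at {P,R}

BR_2 = {P,R}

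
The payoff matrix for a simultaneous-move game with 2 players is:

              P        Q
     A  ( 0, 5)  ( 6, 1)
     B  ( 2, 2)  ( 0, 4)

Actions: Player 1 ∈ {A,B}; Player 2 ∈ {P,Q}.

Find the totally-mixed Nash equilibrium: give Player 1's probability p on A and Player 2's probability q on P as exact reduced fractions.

P1 indiff ⇒ q·0+(1-q)·6 = q·2+(1-q)·0 ⇒ q(-2) = (1-q)(-6) ⇒ q = 3/4
P2 indiff ⇒ p·5+(1-p)·2 = p·1+(1-p)·4 ⇒ p(4) = (1-p)(2) ⇒ p = 1/3

(p,q) = (1/3, 3/4)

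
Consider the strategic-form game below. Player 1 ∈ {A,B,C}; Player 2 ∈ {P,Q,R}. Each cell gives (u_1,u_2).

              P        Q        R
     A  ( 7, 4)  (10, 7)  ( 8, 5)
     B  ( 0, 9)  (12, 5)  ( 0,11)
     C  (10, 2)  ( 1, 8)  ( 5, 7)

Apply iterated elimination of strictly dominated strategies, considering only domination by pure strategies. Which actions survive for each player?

Survivors P1:{A,B} P2:{Q,R}

P2 drop P (R beats it: A:5>4 B:11>9 C:7>2)
P1 drop C (A beats it: Q:10>1 R:8>5)
P1→{A,B} P2→{Q,R}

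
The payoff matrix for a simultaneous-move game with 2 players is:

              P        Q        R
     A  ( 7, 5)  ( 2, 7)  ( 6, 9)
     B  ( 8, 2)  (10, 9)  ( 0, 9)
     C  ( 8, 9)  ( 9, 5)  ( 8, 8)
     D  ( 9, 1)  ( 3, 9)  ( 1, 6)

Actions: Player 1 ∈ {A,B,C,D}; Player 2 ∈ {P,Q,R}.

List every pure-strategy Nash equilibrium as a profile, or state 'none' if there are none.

Nash profiles: (B,Q)

(A,P): not NE [P1→D gives 9>7; P2→R gives 9>5]
(A,Q): not NE [P1→B gives 10>2; P2→R gives 9>7]
(A,R): not NE [P1→C gives 8>6]
(B,P): not NE [P1→D gives 9>8; P2→R gives 9>2]
(B,Q): NE
(B,R): not NE [P1→C gives 8>0]
(C,P): not NE [P1→D gives 9>8]
(C,Q): not NE [P1→B gives 10>9; P2→P gives 9>5]
(C,R): not NE [P2→P gives 9>8]
(D,P): not NE [P2→Q gives 9>1]
(D,Q): not NE [P1→B gives 10>3]
(D,R): not NE [P1→C gives 8>1; P2→Q gives 9>6]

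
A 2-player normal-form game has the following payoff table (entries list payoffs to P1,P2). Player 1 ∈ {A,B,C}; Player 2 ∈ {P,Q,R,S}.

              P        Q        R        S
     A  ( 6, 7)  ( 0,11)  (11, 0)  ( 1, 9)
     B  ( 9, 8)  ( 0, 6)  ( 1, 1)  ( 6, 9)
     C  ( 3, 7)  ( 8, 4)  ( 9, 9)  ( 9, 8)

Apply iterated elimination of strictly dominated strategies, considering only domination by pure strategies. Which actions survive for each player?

P2 drop P (S beats it: A:9>7 B:9>8 C:8>7)
P1 drop B (C beats it: Q:8>0 R:9>1 S:9>6)
P1→{A,C} P2→{Q,R,S}

IESDS → P1:{A,C} P2:{Q,R,S}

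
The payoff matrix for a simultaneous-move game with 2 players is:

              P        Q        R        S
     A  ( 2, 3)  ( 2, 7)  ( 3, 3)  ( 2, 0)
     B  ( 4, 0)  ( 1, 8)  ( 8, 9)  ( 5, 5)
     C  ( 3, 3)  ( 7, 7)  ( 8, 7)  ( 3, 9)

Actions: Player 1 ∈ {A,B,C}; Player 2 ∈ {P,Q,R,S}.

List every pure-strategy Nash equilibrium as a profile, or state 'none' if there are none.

PSNE = {(B,R)}

(A,P): not NE [P1→B gives 4>2; P2→Q gives 7>3]
(A,Q): not NE [P1→C gives 7>2]
(A,R): not NE [P1→C gives 8>3; P2→Q gives 7>3]
(A,S): not NE [P1→B gives 5>2; P2→Q gives 7>0]
(B,P): not NE [P2→R gives 9>0]
(B,Q): not NE [P1→C gives 7>1; P2→R gives 9>8]
(B,R): NE
(B,S): not NE [P2→R gives 9>5]
(C,P): not NE [P1→B gives 4>3; P2→S gives 9>3]
(C,Q): not NE [P2→S gives 9>7]
(C,R): not NE [P2→S gives 9>7]
(C,S): not NE [P1→B gives 5>3]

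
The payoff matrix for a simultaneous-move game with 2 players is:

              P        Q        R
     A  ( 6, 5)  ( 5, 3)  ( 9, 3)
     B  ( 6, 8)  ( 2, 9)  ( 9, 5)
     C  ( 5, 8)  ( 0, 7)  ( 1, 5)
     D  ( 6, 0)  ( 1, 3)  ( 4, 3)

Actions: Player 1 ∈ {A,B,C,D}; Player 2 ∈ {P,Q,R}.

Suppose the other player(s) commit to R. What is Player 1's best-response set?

argmax u_1 = {A,B}

u_1(A vs R) = 9
u_1(B vs R) = 9
u_1(C vs R) = 1
u_1(D vs R) = 4
max payoff 9 at {A,B}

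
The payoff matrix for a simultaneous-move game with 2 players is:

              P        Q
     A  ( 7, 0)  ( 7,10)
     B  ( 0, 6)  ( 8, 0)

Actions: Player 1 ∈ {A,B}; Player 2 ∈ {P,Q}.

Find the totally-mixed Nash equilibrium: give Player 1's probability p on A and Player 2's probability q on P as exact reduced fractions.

p=3/8, q=1/8

P1 indiff ⇒ q·7+(1-q)·7 = q·0+(1-q)·8 ⇒ q(7) = (1-q)(1) ⇒ q = 1/8
P2 indiff ⇒ p·0+(1-p)·6 = p·10+(1-p)·0 ⇒ p(-10) = (1-p)(-6) ⇒ p = 3/8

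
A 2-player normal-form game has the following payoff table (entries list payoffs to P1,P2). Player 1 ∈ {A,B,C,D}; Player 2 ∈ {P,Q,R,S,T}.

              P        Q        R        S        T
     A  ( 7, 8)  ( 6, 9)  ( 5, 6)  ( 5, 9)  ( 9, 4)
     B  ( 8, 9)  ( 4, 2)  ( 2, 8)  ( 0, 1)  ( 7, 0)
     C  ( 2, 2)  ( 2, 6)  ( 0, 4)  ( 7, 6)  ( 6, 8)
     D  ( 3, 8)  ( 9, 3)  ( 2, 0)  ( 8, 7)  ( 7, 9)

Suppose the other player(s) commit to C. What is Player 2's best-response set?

argmax u_2 = {T}

u_2(P vs C) = 2
u_2(Q vs C) = 6
u_2(R vs C) = 4
u_2(S vs C) = 6
u_2(T vs C) = 8
max payoff 8 at {T}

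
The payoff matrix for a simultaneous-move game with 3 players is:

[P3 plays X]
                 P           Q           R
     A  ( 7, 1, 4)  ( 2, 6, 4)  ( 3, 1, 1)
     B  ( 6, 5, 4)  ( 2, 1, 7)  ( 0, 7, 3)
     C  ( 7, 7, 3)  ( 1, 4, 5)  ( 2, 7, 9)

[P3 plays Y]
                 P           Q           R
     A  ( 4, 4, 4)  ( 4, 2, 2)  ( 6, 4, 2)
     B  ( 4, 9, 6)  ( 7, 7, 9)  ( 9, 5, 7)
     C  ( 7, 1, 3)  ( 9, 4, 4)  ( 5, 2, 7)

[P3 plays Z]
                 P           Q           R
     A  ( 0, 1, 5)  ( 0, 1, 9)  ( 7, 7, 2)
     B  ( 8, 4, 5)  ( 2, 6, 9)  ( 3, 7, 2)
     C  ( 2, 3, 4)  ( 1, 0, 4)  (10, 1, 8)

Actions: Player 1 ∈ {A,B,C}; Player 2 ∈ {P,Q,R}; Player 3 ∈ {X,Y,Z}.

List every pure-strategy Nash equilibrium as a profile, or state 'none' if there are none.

PSNE: ∅

(A,P,X): not NE [P2→Q gives 6>1; P3→Z gives 5>4]
(A,P,Y): not NE [P1→C gives 7>4; P3→Z gives 5>4]
(A,P,Z): not NE [P1→B gives 8>0; P2→R gives 7>1]
(A,Q,X): not NE [P3→Z gives 9>4]
(A,Q,Y): not NE [P1→C gives 9>4; P2→R gives 4>2; P3→Z gives 9>2]
(A,Q,Z): not NE [P1→B gives 2>0; P2→R gives 7>1]
(A,R,X): not NE [P2→Q gives 6>1; P3→Z gives 2>1]
(A,R,Y): not NE [P1→B gives 9>6]
(A,R,Z): not NE [P1→C gives 10>7]
(B,P,X): not NE [P1→C gives 7>6; P2→R gives 7>5; P3→Y gives 6>4]
(B,P,Y): not NE [P1→C gives 7>4]
(B,P,Z): not NE [P2→R gives 7>4; P3→Y gives 6>5]
(B,Q,X): not NE [P2→R gives 7>1; P3→Z gives 9>7]
(B,Q,Y): not NE [P1→C gives 9>7; P2→P gives 9>7]
(B,Q,Z): not NE [P2→R gives 7>6]
(B,R,X): not NE [P1→A gives 3>0; P3→Y gives 7>3]
(B,R,Y): not NE [P2→P gives 9>5]
(B,R,Z): not NE [P1→C gives 10>3; P3→Y gives 7>2]
(C,P,X): not NE [P3→Z gives 4>3]
(C,P,Y): not NE [P2→Q gives 4>1; P3→Z gives 4>3]
(C,P,Z): not NE [P1→B gives 8>2]
(C,Q,X): not NE [P1→B gives 2>1; P2→R gives 7>4]
(C,Q,Y): not NE [P3→X gives 5>4]
(C,Q,Z): not NE [P1→B gives 2>1; P2→P gives 3>0; P3→X gives 5>4]
(C,R,X): not NE [P1→A gives 3>2]
(C,R,Y): not NE [P1→B gives 9>5; P2→Q gives 4>2; P3→X gives 9>7]
(C,R,Z): not NE [P2→P gives 3>1; P3→X gives 9>8]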